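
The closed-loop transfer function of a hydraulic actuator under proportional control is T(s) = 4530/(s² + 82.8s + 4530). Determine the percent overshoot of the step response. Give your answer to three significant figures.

Matching coefficients with s² + 2ζω_n s + ω_n² gives ω_n² = 4530 ⇒ ω_n = 67.3 rad/s, and ζ = 82.8/(2ω_n) = 0.615.
%OS = 100 e^{−πζ/√(1−ζ²)} with ζ = 0.615 gives 8.62%.

%OS ≈ 8.62%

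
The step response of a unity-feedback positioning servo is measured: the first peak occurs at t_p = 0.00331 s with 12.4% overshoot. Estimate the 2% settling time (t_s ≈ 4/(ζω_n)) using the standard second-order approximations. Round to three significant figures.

ζ from %OS: ζ = |ln 0.124|/√(π²+ln²0.124) = 0.553.
From t_p = π/ω_d, ω_d = π/0.00331 = 949 rad/s, so ω_n = ω_d/√(1−ζ²) = 1140 rad/s.
t_s ≈ 4/(ζω_n) = 4/(0.553·1140) = 0.00634 s.

t_s ≈ 0.00634 s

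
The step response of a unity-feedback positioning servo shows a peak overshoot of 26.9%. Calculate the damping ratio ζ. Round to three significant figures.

ζ ≈ 0.386

Inverting the overshoot relation: ζ = |ln 0.269|/√(π² + ln²0.269) = 0.386.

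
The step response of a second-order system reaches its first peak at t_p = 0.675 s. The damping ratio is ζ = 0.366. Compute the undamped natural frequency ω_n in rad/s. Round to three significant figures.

ω_n ≈ 5.00 rad/s

Peak time t_p = π/ω_d, so ω_d = π/t_p = π/0.675 = 4.65 rad/s.
ω_n = ω_d/√(1−ζ²) = 4.65/√0.866 = 5.00 rad/s.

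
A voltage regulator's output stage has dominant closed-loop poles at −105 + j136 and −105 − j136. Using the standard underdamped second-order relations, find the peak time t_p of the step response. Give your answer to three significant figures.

t_p ≈ 0.0231 s

t_p = π/ω_d with ω_d = 136 (the imaginary part), so t_p = 0.0231 s.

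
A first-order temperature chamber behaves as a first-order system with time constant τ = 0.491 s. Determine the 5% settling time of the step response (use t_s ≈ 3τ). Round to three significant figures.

t_s ≈ 3τ = 1.47 s.

t_s ≈ 1.47 s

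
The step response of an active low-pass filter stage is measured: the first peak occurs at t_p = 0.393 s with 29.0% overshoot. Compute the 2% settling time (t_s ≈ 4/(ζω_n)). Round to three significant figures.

t_s ≈ 1.27 s

ζ from %OS: ζ = |ln 0.290|/√(π²+ln²0.290) = 0.367.
From t_p = π/ω_d, ω_d = π/0.393 = 7.99 rad/s, so ω_n = ω_d/√(1−ζ²) = 8.59 rad/s.
t_s ≈ 4/(ζω_n) = 4/(0.367·8.59) = 1.27 s.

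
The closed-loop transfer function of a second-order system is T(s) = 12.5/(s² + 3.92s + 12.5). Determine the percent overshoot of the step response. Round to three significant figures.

%OS ≈ 12.3%

ω_n = √12.5 = 3.54 rad/s; ζ = 3.92/(2·3.54) = 0.554.
Overshoot: exp(−π·0.554/√(1−0.554²)) = 0.123, i.e. 12.3%.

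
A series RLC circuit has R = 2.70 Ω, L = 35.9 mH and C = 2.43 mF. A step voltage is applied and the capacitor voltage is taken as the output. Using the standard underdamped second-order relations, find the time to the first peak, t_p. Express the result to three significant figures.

t_p ≈ 0.0313 s

For a series RLC circuit (capacitor voltage as output), ω_n = 1/√(LC) = 1/√(35.9 mH · 2.43 mF) = 107 rad/s.
ζ = (R/2)·√(C/L) = (2.70/2)·√(2.43 mF/35.9 mH) = 0.351.
ω_d = ω_n√(1−ζ²) = 100 rad/s. t_p = π/ω_d = 0.0313 s.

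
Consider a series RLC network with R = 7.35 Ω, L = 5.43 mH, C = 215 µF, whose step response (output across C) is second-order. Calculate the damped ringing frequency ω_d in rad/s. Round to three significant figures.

For a series RLC circuit (capacitor voltage as output), ω_n = 1/√(LC) = 1/√(5.43 mH · 215 µF) = 926 rad/s.
ζ = (R/2)·√(C/L) = (7.35/2)·√(215 µF/5.43 mH) = 0.731.
ω_d = ω_n√(1−ζ²) = 631 rad/s.

ω_d ≈ 631 rad/s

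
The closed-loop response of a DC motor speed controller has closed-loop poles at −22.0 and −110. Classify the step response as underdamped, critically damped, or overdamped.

overdamped

Since the poles are distinct, negative and real, the response is overdamped.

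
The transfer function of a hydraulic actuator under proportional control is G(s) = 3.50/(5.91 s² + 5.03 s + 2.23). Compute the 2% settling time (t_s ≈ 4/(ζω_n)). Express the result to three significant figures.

t_s ≈ 9.40 s

Dividing through by 5.91: denominator becomes s² + 0.8511 s + 0.3773.
So ω_n = √0.3773 = 0.614 rad/s and ζ = 0.8511/(2·0.614) = 0.693.
t_s ≈ 4/(ζω_n) = 9.40 s.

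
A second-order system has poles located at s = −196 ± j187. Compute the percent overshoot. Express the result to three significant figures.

%OS ≈ 3.71%

|pole| = ω_n = √(196² + 187²) = 271 rad/s; ζ = cos θ = σ/ω_n = 0.724.
Overshoot: exp(−π·0.724/√(1−0.724²)) = 0.0371, i.e. 3.71%.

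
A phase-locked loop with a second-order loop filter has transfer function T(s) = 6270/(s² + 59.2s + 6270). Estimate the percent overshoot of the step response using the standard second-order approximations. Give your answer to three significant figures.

Comparing the denominator to s² + 2ζω_n s + ω_n²: ω_n = √6270 = 79.2 rad/s, and 2ζω_n = 59.2 so ζ = 59.2/(2·79.2) = 0.374.
%OS = 100 e^{−πζ/√(1−ζ²)} with ζ = 0.374 gives 28.2%.

%OS ≈ 28.2%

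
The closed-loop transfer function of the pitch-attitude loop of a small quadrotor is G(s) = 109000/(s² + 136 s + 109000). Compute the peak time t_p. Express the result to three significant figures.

Matching coefficients with s² + 2ζω_n s + ω_n² gives ω_n² = 109000 ⇒ ω_n = 330 rad/s, and ζ = 136/(2ω_n) = 0.206.
The damped frequency ω_d = ω_n√(1−ζ²) = 323 rad/s. Then t_p = π/ω_d = 0.00972 s.

t_p ≈ 0.00972 s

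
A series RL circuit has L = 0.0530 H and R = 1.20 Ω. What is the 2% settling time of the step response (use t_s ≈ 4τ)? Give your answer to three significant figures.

t_s ≈ 0.177 s

τ = L/R = 0.0530/1.20 = 0.0442 s.
t_s ≈ 4τ = 0.177 s.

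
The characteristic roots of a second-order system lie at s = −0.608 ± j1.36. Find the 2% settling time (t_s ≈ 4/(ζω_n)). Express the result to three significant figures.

For poles at −σ ± jω_d, ζω_n = σ = 0.608, so t_s ≈ 4/σ = 6.58 s.

t_s ≈ 6.58 s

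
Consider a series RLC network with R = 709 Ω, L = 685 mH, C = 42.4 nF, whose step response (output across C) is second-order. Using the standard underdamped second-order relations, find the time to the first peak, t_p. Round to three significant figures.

t_p ≈ 0.000537 s

For a series RLC circuit (capacitor voltage as output), ω_n = 1/√(LC) = 1/√(685 mH · 42.4 nF) = 5870 rad/s.
ζ = (R/2)·√(C/L) = (709/2)·√(42.4 nF/685 mH) = 0.0882.
ω_d = 5870·√(1 − 0.0882²) = 5840 rad/s. t_p = π/ω_d = 0.000537 s.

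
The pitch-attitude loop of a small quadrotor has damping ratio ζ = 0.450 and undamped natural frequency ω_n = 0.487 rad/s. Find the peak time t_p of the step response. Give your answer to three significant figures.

The damped frequency is ω_d = ω_n√(1−ζ²) = 0.487·√(1−0.203) = 0.435 rad/s.
Peak time t_p = π/ω_d = π/0.435 = 7.22 s.

t_p ≈ 7.22 s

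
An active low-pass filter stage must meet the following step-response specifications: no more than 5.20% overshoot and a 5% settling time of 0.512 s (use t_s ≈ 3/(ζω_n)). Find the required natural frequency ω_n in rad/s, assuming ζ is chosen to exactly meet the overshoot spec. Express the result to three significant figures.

ω_n ≈ 8.55 rad/s

From %OS = 100·exp(−πζ/√(1−ζ²)), invert to get ζ = −ln(OS)/√(π² + ln²(OS)) with OS = 0.0520.
−ln 0.0520 = 2.957, so ζ = 2.957/√(π² + 8.741) = 0.685.
From t_s ≈ 3/(ζω_n): ω_n = 3/(ζ·t_s) = 3/(0.685·0.512) = 8.55 rad/s.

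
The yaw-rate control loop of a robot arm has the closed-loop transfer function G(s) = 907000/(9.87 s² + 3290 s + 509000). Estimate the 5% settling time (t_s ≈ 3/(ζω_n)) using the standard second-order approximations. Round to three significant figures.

t_s ≈ 0.0180 s

Dividing through by 9.87: denominator becomes s² + 333.3 s + 51570.
So ω_n = √51570 = 227 rad/s and ζ = 333.3/(2·227) = 0.734.
t_s ≈ 3/(ζω_n) = 0.0180 s.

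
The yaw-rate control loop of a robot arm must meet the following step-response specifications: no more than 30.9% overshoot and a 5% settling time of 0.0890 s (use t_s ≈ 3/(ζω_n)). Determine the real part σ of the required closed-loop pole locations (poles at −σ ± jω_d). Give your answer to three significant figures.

The settling-time spec alone fixes σ = ζω_n = 3/t_s = 3/0.0890 = 33.7.
(Overshoot then fixes ζ = 0.350 and hence ω_d = σ·√(1−ζ²)/ζ = 90.2 rad/s.)

σ ≈ 33.7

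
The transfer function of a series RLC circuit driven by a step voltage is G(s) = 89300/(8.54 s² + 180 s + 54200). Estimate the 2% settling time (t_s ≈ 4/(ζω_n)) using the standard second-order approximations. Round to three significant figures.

t_s ≈ 0.380 s

Dividing through by 8.54: denominator becomes s² + 21.08 s + 6347.
So ω_n = √6347 = 79.7 rad/s and ζ = 21.08/(2·79.7) = 0.132.
t_s ≈ 4/(ζω_n) = 0.380 s.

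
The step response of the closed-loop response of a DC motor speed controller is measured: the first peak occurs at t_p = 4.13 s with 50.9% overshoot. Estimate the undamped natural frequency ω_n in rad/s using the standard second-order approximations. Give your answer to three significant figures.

ω_n ≈ 0.778 rad/s

The overshoot fixes ζ = −ln(OS)/√(π²+ln²(OS)) = 0.210.
From t_p = π/ω_d, ω_d = π/4.13 = 0.761 rad/s, so ω_n = ω_d/√(1−ζ²) = 0.778 rad/s.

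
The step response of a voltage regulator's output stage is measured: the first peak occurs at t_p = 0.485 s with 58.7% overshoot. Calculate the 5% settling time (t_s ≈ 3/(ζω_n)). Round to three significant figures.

t_s ≈ 2.73 s

The overshoot fixes ζ = −ln(OS)/√(π²+ln²(OS)) = 0.167.
From t_p = π/ω_d, ω_d = π/0.485 = 6.48 rad/s, so ω_n = ω_d/√(1−ζ²) = 6.57 rad/s.
t_s ≈ 3/(ζω_n) = 3/(0.167·6.57) = 2.73 s.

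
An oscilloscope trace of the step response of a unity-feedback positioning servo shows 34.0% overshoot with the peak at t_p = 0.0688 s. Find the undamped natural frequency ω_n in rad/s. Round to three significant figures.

ω_n ≈ 48.3 rad/s

From the overshoot, ζ = −ln(OS)/√(π²+ln²(OS)) = 0.325.
t_p = π/ω_d ⇒ ω_d = 45.7 rad/s; then ω_n = ω_d/√(1−ζ²) = 48.3 rad/s.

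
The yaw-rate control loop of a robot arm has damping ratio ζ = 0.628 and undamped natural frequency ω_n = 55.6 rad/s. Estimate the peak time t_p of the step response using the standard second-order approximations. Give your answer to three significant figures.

The damped frequency is ω_d = ω_n√(1−ζ²) = 55.6·√(1−0.394) = 43.3 rad/s.
Peak time t_p = π/ω_d = π/43.3 = 0.0726 s.

t_p ≈ 0.0726 s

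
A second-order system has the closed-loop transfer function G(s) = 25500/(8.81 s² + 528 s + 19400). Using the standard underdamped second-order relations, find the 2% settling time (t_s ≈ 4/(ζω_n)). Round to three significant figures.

t_s ≈ 0.133 s

Dividing through by 8.81: denominator becomes s² + 59.93 s + 2202.
So ω_n = √2202 = 46.9 rad/s and ζ = 59.93/(2·46.9) = 0.639.
t_s ≈ 4/(ζω_n) = 0.133 s.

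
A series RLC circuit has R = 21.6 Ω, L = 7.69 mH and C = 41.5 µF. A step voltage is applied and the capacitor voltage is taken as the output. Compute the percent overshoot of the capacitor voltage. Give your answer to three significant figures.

For a series RLC circuit (capacitor voltage as output), ω_n = 1/√(LC) = 1/√(7.69 mH · 41.5 µF) = 1770 rad/s.
ζ = (R/2)·√(C/L) = (21.6/2)·√(41.5 µF/7.69 mH) = 0.793.
%OS = 100 e^{−πζ/√(1−ζ²)} with ζ = 0.793 gives 1.67%.

%OS ≈ 1.67%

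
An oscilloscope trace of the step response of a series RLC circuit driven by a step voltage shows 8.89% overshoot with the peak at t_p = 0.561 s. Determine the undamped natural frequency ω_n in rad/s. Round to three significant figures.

From the overshoot, ζ = −ln(OS)/√(π²+ln²(OS)) = 0.610.
t_p = π/ω_d ⇒ ω_d = 5.60 rad/s; then ω_n = ω_d/√(1−ζ²) = 7.07 rad/s.

ω_n ≈ 7.07 rad/s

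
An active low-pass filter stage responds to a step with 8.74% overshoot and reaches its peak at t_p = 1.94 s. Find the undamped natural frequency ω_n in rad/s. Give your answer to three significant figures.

ω_n ≈ 2.05 rad/s

From the overshoot, ζ = −ln(OS)/√(π²+ln²(OS)) = 0.613.
From t_p = π/ω_d, ω_d = π/1.94 = 1.62 rad/s, so ω_n = ω_d/√(1−ζ²) = 2.05 rad/s.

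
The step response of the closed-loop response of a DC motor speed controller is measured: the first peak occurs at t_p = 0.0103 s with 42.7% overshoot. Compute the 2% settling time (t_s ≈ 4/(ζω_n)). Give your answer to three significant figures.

t_s ≈ 0.0484 s

ζ from %OS: ζ = |ln 0.427|/√(π²+ln²0.427) = 0.261.
t_p = π/ω_d ⇒ ω_d = 305 rad/s; then ω_n = ω_d/√(1−ζ²) = 316 rad/s.
t_s ≈ 4/(ζω_n) = 4/(0.261·316) = 0.0484 s.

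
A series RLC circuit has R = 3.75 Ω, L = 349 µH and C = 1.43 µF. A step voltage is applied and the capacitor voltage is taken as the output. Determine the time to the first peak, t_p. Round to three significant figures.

t_p ≈ 0.0000707 s

For a series RLC circuit (capacitor voltage as output), ω_n = 1/√(LC) = 1/√(349 µH · 1.43 µF) = 44800 rad/s.
ζ = (R/2)·√(C/L) = (3.75/2)·√(1.43 µF/349 µH) = 0.120.
ω_d = 44800·√(1 − 0.120²) = 44400 rad/s. t_p = π/ω_d = 0.0000707 s.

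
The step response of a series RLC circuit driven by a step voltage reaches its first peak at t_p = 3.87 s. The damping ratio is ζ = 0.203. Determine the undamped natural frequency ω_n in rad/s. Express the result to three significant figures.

ω_n ≈ 0.829 rad/s

Peak time t_p = π/ω_d, so ω_d = π/t_p = π/3.87 = 0.812 rad/s.
ω_n = ω_d/√(1−ζ²) = 0.812/√0.959 = 0.829 rad/s.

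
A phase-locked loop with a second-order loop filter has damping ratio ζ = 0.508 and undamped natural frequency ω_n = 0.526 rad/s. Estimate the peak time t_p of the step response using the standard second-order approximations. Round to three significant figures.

t_p ≈ 6.93 s

The damped frequency is ω_d = ω_n√(1−ζ²) = 0.526·√(1−0.258) = 0.453 rad/s.
Peak time t_p = π/ω_d = π/0.453 = 6.93 s.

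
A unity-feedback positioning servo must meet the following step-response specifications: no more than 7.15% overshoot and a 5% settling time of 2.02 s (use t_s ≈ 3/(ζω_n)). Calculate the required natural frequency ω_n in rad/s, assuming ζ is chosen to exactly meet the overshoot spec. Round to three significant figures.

ζ = −ln(OS)/√(π² + (ln OS)²). With OS = 0.0715, ln OS = −2.638 and ζ = 2.638/4.102 = 0.643.
From t_s ≈ 3/(ζω_n): ω_n = 3/(ζ·t_s) = 3/(0.643·2.02) = 2.31 rad/s.

ω_n ≈ 2.31 rad/s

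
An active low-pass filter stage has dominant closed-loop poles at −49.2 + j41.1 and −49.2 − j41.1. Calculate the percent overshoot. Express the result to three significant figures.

With σ = 49.2, ω_d = 41.1: ω_n = √(σ²+ω_d²) = 64.1 rad/s, ζ = σ/ω_n = 0.767.
%OS = 100·exp(−πζ/√(1−ζ²)) = 2.33%.

%OS ≈ 2.33%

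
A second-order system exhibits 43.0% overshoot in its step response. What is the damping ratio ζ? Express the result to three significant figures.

ζ ≈ 0.259

ζ = −ln(OS)/√(π² + (ln OS)²). With OS = 0.430, ln OS = −0.8440 and ζ = 0.8440/3.253 = 0.259.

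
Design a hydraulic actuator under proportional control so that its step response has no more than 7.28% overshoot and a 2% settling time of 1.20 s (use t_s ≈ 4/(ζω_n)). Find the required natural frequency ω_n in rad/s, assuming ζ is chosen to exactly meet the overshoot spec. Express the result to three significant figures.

ω_n ≈ 5.20 rad/s

From %OS = 100·exp(−πζ/√(1−ζ²)), invert to get ζ = −ln(OS)/√(π² + ln²(OS)) with OS = 0.0728.
−ln 0.0728 = 2.620, so ζ = 2.620/√(π² + 6.865) = 0.640.
Then ω_n = 4/(ζ t_s) = 4/(0.640 × 1.20) = 5.20 rad/s.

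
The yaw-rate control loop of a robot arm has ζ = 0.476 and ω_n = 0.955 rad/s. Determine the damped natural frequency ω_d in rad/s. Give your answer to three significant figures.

ω_d ≈ 0.840 rad/s

ω_d = ω_n√(1−ζ²) = 0.955·√0.773 = 0.840 rad/s.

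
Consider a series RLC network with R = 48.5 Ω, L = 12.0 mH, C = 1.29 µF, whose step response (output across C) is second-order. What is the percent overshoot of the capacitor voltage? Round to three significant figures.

%OS ≈ 44.2%

For a series RLC circuit (capacitor voltage as output), ω_n = 1/√(LC) = 1/√(12.0 mH · 1.29 µF) = 8040 rad/s.
ζ = (R/2)·√(C/L) = (48.5/2)·√(1.29 µF/12.0 mH) = 0.251.
%OS = 100 e^{−πζ/√(1−ζ²)} with ζ = 0.251 gives 44.2%.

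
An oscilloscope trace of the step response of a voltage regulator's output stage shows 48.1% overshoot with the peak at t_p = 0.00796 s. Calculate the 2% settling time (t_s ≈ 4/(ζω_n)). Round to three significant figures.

ζ from %OS: ζ = |ln 0.481|/√(π²+ln²0.481) = 0.227.
From t_p = π/ω_d, ω_d = π/0.00796 = 395 rad/s, so ω_n = ω_d/√(1−ζ²) = 405 rad/s.
t_s ≈ 4/(ζω_n) = 4/(0.227·405) = 0.0435 s.

t_s ≈ 0.0435 s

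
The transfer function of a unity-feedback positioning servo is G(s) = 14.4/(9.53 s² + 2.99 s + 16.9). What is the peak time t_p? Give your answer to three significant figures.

t_p ≈ 2.38 s

Dividing through by 9.53: denominator becomes s² + 0.3137 s + 1.773.
So ω_n = √1.773 = 1.33 rad/s and ζ = 0.3137/(2·1.33) = 0.118.
The damped frequency ω_d = ω_n√(1−ζ²) = 1.32 rad/s. t_p = π/ω_d = 2.38 s.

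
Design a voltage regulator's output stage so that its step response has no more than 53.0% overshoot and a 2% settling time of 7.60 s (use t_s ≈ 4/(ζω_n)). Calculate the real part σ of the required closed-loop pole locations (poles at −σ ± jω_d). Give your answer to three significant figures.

σ ≈ 0.526

The settling-time spec alone fixes σ = ζω_n = 4/t_s = 4/7.60 = 0.526.
(Overshoot then fixes ζ = 0.198 and hence ω_d = σ·√(1−ζ²)/ζ = 2.60 rad/s.)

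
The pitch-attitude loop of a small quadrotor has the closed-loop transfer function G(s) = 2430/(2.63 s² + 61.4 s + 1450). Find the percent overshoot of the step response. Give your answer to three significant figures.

%OS ≈ 16.5%

Dividing through by 2.63: denominator becomes s² + 23.35 s + 551.3.
So ω_n = √551.3 = 23.5 rad/s and ζ = 23.35/(2·23.5) = 0.497.
%OS = 100·exp(−πζ/√(1−ζ²)) = 16.5%.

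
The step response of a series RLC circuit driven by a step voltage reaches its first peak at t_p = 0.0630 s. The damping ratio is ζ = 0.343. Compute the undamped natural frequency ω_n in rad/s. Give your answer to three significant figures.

ω_n ≈ 53.1 rad/s

Peak time t_p = π/ω_d, so ω_d = π/t_p = π/0.0630 = 49.9 rad/s.
ω_n = ω_d/√(1−ζ²) = 49.9/√0.882 = 53.1 rad/s.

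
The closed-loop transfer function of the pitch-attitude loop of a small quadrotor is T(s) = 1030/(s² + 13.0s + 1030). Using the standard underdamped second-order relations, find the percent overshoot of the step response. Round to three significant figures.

ω_n = √1030 = 32.1 rad/s; ζ = 13.0/(2·32.1) = 0.203.
Overshoot: exp(−π·0.203/√(1−0.203²)) = 0.522, i.e. 52.2%.

%OS ≈ 52.2%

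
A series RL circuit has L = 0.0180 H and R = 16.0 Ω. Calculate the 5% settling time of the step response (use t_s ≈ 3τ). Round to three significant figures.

t_s ≈ 0.00337 s

τ = L/R = 0.0180/16.0 = 0.00112 s.
t_s ≈ 3τ = 0.00337 s.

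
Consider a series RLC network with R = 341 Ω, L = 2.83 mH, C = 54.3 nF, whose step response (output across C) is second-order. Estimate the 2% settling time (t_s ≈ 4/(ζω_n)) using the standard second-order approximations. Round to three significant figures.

For a series RLC circuit (capacitor voltage as output), ω_n = 1/√(LC) = 1/√(2.83 mH · 54.3 nF) = 80700 rad/s.
ζ = (R/2)·√(C/L) = (341/2)·√(54.3 nF/2.83 mH) = 0.747.
t_s ≈ 4/(ζω_n) = 0.0000664 s.

t_s ≈ 0.0000664 s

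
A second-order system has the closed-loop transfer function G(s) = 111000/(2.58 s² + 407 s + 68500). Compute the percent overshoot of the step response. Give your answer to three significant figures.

Dividing through by 2.58: denominator becomes s² + 157.8 s + 26550.
So ω_n = √26550 = 163 rad/s and ζ = 157.8/(2·163) = 0.484.
Overshoot: exp(−π·0.484/√(1−0.484²)) = 0.176, i.e. 17.6%.

%OS ≈ 17.6%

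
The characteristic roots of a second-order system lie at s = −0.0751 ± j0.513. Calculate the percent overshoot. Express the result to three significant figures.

%OS ≈ 63.1%

With σ = 0.0751, ω_d = 0.513: ω_n = √(σ²+ω_d²) = 0.518 rad/s, ζ = σ/ω_n = 0.145.
%OS = 100 e^{−πζ/√(1−ζ²)} with ζ = 0.145 gives 63.1%.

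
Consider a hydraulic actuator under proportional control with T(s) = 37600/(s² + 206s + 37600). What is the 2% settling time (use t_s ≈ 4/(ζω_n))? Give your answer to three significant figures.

ω_n = √37600 = 194 rad/s; ζ = 206/(2·194) = 0.531.
t_s ≈ 4/(ζω_n) = 4/(0.531·194) = 0.0388 s.

t_s ≈ 0.0388 s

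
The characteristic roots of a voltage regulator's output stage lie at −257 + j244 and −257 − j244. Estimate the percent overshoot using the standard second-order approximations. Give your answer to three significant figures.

%OS ≈ 3.66%

The poles are at −σ ± jω_d with σ = 257 and ω_d = 244, so ω_n = √(σ²+ω_d²) = 354 rad/s and ζ = σ/ω_n = 0.725.
%OS = 100 e^{−πζ/√(1−ζ²)} with ζ = 0.725 gives 3.66%.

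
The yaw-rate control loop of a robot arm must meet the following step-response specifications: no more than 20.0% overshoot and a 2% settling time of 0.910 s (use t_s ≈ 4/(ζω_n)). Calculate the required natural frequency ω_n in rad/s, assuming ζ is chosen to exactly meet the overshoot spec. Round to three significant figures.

Inverting the overshoot relation: ζ = |ln 0.200|/√(π² + ln²0.200) = 0.456.
From t_s ≈ 4/(ζω_n): ω_n = 4/(ζ·t_s) = 4/(0.456·0.910) = 9.64 rad/s.

ω_n ≈ 9.64 rad/s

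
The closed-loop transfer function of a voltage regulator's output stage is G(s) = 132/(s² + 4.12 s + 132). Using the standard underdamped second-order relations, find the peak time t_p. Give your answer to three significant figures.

Matching coefficients with s² + 2ζω_n s + ω_n² gives ω_n² = 132 ⇒ ω_n = 11.5 rad/s, and ζ = 4.12/(2ω_n) = 0.179.
ω_d = ω_n√(1−ζ²) = 11.3 rad/s. Then t_p = π/ω_d = 0.278 s.

t_p ≈ 0.278 s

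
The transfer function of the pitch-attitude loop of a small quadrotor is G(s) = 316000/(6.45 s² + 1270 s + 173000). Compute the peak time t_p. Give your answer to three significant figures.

Dividing through by 6.45: denominator becomes s² + 196.9 s + 26820.
So ω_n = √26820 = 164 rad/s and ζ = 196.9/(2·164) = 0.601.
The damped frequency ω_d = ω_n√(1−ζ²) = 131 rad/s. t_p = π/ω_d = 0.0240 s.

t_p ≈ 0.0240 s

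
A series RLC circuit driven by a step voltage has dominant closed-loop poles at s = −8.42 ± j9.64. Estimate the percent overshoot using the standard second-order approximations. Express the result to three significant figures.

The poles are at −σ ± jω_d with σ = 8.42 and ω_d = 9.64, so ω_n = √(σ²+ω_d²) = 12.8 rad/s and ζ = σ/ω_n = 0.658.
%OS = 100·exp(−πζ/√(1−ζ²)) = 6.43%.

%OS ≈ 6.43%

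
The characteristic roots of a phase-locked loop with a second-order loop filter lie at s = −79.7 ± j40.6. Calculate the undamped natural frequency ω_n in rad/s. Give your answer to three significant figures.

The poles are at −σ ± jω_d with σ = 79.7 and ω_d = 40.6, so ω_n = √(σ²+ω_d²) = 89.4 rad/s and ζ = σ/ω_n = 0.891.

ω_n ≈ 89.4 rad/s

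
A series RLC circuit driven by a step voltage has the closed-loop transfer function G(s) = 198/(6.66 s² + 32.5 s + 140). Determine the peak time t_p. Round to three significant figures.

Dividing through by 6.66: denominator becomes s² + 4.880 s + 21.02.
So ω_n = √21.02 = 4.58 rad/s and ζ = 4.880/(2·4.58) = 0.532.
The damped frequency ω_d = ω_n√(1−ζ²) = 3.88 rad/s. t_p = π/ω_d = 0.809 s.

t_p ≈ 0.809 s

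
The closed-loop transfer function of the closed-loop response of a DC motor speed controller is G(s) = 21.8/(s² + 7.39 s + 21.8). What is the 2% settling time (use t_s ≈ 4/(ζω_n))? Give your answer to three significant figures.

t_s ≈ 1.08 s

Comparing the denominator to s² + 2ζω_n s + ω_n²: ω_n = √21.8 = 4.67 rad/s, and 2ζω_n = 7.39 so ζ = 7.39/(2·4.67) = 0.791.
t_s ≈ 4/(ζω_n) = 4/(0.791·4.67) = 1.08 s.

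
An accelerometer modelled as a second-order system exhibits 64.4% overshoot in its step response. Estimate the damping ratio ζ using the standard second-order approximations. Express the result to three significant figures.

ζ ≈ 0.139

ζ = −ln(OS)/√(π² + (ln OS)²). With OS = 0.644, ln OS = −0.4401 and ζ = 0.4401/3.172 = 0.139.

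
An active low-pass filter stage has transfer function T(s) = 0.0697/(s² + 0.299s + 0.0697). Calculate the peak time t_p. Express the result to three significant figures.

t_p ≈ 14.4 s

Matching coefficients with s² + 2ζω_n s + ω_n² gives ω_n² = 0.0697 ⇒ ω_n = 0.264 rad/s, and ζ = 0.299/(2ω_n) = 0.566.
The damped frequency ω_d = ω_n√(1−ζ²) = 0.218 rad/s. Then t_p = π/ω_d = 14.4 s.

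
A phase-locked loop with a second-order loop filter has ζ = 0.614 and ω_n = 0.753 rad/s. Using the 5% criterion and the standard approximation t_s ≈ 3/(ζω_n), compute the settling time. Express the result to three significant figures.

t_s ≈ 3/(ζω_n) = 3/(0.614 × 0.753) = 6.49 s.

t_s ≈ 6.49 s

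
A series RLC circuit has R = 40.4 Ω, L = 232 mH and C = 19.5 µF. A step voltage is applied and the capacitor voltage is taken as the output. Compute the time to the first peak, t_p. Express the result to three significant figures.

t_p ≈ 0.00680 s

For a series RLC circuit (capacitor voltage as output), ω_n = 1/√(LC) = 1/√(232 mH · 19.5 µF) = 470 rad/s.
ζ = (R/2)·√(C/L) = (40.4/2)·√(19.5 µF/232 mH) = 0.185.
ω_d = 470·√(1 − 0.185²) = 462 rad/s. t_p = π/ω_d = 0.00680 s.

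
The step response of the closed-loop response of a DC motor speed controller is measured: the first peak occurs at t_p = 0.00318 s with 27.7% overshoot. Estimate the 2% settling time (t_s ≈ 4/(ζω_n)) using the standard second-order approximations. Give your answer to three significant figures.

t_s ≈ 0.00991 s

ζ from %OS: ζ = |ln 0.277|/√(π²+ln²0.277) = 0.378.
t_p = π/ω_d ⇒ ω_d = 988 rad/s; then ω_n = ω_d/√(1−ζ²) = 1070 rad/s.
t_s ≈ 4/(ζω_n) = 4/(0.378·1070) = 0.00991 s.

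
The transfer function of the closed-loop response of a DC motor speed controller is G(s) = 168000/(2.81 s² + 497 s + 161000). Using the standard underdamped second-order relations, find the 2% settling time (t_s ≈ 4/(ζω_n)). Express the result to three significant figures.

Dividing through by 2.81: denominator becomes s² + 176.9 s + 57300.
So ω_n = √57300 = 239 rad/s and ζ = 176.9/(2·239) = 0.369.
t_s ≈ 4/(ζω_n) = 0.0452 s.

t_s ≈ 0.0452 s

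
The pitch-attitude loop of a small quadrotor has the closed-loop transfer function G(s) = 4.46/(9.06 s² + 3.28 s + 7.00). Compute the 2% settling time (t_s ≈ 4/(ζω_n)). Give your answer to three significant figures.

t_s ≈ 22.1 s

Dividing through by 9.06: denominator becomes s² + 0.3620 s + 0.7726.
So ω_n = √0.7726 = 0.879 rad/s and ζ = 0.3620/(2·0.879) = 0.206.
t_s ≈ 4/(ζω_n) = 22.1 s.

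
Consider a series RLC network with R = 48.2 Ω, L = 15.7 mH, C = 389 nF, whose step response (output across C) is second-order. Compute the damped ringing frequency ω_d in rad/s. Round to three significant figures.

ω_d ≈ 12700 rad/s

For a series RLC circuit (capacitor voltage as output), ω_n = 1/√(LC) = 1/√(15.7 mH · 389 nF) = 12800 rad/s.
ζ = (R/2)·√(C/L) = (48.2/2)·√(389 nF/15.7 mH) = 0.120.
The damped frequency ω_d = ω_n√(1−ζ²) = 12700 rad/s.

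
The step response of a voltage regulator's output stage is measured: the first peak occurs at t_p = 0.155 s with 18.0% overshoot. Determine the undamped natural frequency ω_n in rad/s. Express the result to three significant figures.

ω_n ≈ 23.1 rad/s

The overshoot fixes ζ = −ln(OS)/√(π²+ln²(OS)) = 0.479.
From t_p = π/ω_d, ω_d = π/0.155 = 20.3 rad/s, so ω_n = ω_d/√(1−ζ²) = 23.1 rad/s.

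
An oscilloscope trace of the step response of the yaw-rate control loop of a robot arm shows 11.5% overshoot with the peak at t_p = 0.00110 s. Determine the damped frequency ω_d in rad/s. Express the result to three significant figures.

t_p = π/ω_d, so ω_d = π/0.00110 = 2860 rad/s.

ω_d ≈ 2860 rad/s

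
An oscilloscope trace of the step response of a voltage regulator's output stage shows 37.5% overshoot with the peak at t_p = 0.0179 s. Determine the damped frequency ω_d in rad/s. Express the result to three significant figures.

t_p = π/ω_d, so ω_d = π/0.0179 = 176 rad/s.

ω_d ≈ 176 rad/s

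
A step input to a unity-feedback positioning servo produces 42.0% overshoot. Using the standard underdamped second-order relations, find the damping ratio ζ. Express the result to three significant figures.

Inverting the overshoot relation: ζ = |ln 0.420|/√(π² + ln²0.420) = 0.266.

ζ ≈ 0.266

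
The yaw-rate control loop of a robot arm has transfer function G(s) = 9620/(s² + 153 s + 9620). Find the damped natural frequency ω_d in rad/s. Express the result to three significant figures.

ω_d ≈ 61.4 rad/s

Matching coefficients with s² + 2ζω_n s + ω_n² gives ω_n² = 9620 ⇒ ω_n = 98.1 rad/s, and ζ = 153/(2ω_n) = 0.780.
The damped frequency ω_d = ω_n√(1−ζ²) = 61.4 rad/s.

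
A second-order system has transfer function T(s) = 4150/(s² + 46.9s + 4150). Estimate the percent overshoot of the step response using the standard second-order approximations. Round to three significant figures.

%OS ≈ 29.3%

Matching coefficients with s² + 2ζω_n s + ω_n² gives ω_n² = 4150 ⇒ ω_n = 64.4 rad/s, and ζ = 46.9/(2ω_n) = 0.364.
%OS = 100 e^{−πζ/√(1−ζ²)} with ζ = 0.364 gives 29.3%.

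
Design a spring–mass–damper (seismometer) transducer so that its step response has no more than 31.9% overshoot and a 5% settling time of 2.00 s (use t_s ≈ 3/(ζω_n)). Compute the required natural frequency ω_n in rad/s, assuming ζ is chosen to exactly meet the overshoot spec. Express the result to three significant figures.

ζ = −ln(OS)/√(π² + (ln OS)²). With OS = 0.319, ln OS = −1.143 and ζ = 1.143/3.343 = 0.342.
Then ω_n = 3/(ζ t_s) = 3/(0.342 × 2.00) = 4.39 rad/s.

ω_n ≈ 4.39 rad/s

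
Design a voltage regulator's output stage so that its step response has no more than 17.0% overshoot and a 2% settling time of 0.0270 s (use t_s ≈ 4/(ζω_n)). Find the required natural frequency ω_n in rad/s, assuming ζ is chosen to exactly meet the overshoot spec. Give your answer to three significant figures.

ζ = −ln(OS)/√(π² + (ln OS)²). With OS = 0.170, ln OS = −1.772 and ζ = 1.772/3.607 = 0.491.
Then ω_n = 4/(ζ t_s) = 4/(0.491 × 0.0270) = 302 rad/s.

ω_n ≈ 302 rad/s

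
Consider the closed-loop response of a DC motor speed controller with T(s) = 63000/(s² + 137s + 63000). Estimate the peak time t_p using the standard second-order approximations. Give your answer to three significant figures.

ω_n = √63000 = 251 rad/s; ζ = 137/(2·251) = 0.273.
ω_d = 251·√(1 − 0.273²) = 241 rad/s. Then t_p = π/ω_d = 0.0130 s.

t_p ≈ 0.0130 s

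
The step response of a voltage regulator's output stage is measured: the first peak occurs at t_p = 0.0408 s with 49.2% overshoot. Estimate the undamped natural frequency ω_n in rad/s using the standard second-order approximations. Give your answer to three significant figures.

ω_n ≈ 78.9 rad/s

From the overshoot, ζ = −ln(OS)/√(π²+ln²(OS)) = 0.220.
From t_p = π/ω_d, ω_d = π/0.0408 = 77.0 rad/s, so ω_n = ω_d/√(1−ζ²) = 78.9 rad/s.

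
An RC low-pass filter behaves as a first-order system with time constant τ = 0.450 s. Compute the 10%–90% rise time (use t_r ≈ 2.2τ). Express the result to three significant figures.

t_r ≈ 0.990 s

t_r ≈ 2.2τ = 0.990 s.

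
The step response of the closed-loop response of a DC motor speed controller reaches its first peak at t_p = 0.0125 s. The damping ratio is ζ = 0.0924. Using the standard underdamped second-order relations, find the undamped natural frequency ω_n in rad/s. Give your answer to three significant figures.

Peak time t_p = π/ω_d, so ω_d = π/t_p = π/0.0125 = 251 rad/s.
ω_n = ω_d/√(1−ζ²) = 251/√0.991 = 252 rad/s.

ω_n ≈ 252 rad/s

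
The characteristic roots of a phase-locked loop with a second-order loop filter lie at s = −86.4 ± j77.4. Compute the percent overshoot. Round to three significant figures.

%OS ≈ 3.00%

With σ = 86.4, ω_d = 77.4: ω_n = √(σ²+ω_d²) = 116 rad/s, ζ = σ/ω_n = 0.745.
%OS = 100 e^{−πζ/√(1−ζ²)} with ζ = 0.745 gives 3.00%.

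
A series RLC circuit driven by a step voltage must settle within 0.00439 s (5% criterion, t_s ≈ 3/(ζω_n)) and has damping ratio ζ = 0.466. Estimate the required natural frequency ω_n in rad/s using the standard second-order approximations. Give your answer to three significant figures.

Rearranging t_s ≈ 3/(ζω_n) gives ω_n = 3/(ζ·t_s) = 3/(0.466 × 0.00439) = 1470 rad/s.

ω_n ≈ 1470 rad/s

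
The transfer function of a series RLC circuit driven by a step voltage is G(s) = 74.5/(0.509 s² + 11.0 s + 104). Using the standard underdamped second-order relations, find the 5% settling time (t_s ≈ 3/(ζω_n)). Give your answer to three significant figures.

t_s ≈ 0.278 s

Dividing through by 0.509: denominator becomes s² + 21.61 s + 204.3.
So ω_n = √204.3 = 14.3 rad/s and ζ = 21.61/(2·14.3) = 0.756.
t_s ≈ 3/(ζω_n) = 0.278 s.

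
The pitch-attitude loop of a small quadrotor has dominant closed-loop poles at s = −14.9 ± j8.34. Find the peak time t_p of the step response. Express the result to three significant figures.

t_p ≈ 0.377 s

t_p = π/ω_d with ω_d = 8.34 (the imaginary part), so t_p = 0.377 s.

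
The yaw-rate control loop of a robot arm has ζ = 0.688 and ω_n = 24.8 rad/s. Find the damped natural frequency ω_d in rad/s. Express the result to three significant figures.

ω_d ≈ 18.0 rad/s

ω_d = ω_n√(1−ζ²) = 24.8·√0.527 = 18.0 rad/s.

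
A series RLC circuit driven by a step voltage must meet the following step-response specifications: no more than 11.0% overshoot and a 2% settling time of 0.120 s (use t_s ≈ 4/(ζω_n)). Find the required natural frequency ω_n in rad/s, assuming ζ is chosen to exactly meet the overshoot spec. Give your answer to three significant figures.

Inverting the overshoot relation: ζ = |ln 0.110|/√(π² + ln²0.110) = 0.575.
From t_s ≈ 4/(ζω_n): ω_n = 4/(ζ·t_s) = 4/(0.575·0.120) = 58.0 rad/s.

ω_n ≈ 58.0 rad/s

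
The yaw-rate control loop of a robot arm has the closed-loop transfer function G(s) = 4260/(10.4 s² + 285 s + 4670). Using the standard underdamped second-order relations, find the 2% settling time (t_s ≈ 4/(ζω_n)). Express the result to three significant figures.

t_s ≈ 0.292 s

Dividing through by 10.4: denominator becomes s² + 27.40 s + 449.0.
So ω_n = √449.0 = 21.2 rad/s and ζ = 27.40/(2·21.2) = 0.647.
t_s ≈ 4/(ζω_n) = 0.292 s.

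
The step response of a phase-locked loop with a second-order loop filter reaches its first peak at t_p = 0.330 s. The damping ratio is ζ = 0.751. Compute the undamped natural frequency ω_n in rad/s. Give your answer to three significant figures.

Peak time t_p = π/ω_d, so ω_d = π/t_p = π/0.330 = 9.52 rad/s.
ω_n = ω_d/√(1−ζ²) = 9.52/√0.436 = 14.4 rad/s.

ω_n ≈ 14.4 rad/s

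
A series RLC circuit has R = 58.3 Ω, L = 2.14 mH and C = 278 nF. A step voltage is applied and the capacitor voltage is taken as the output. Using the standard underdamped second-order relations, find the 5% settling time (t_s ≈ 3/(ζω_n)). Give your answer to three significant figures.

t_s ≈ 0.000220 s

For a series RLC circuit (capacitor voltage as output), ω_n = 1/√(LC) = 1/√(2.14 mH · 278 nF) = 41000 rad/s.
ζ = (R/2)·√(C/L) = (58.3/2)·√(278 nF/2.14 mH) = 0.332.
t_s ≈ 3/(ζω_n) = 0.000220 s.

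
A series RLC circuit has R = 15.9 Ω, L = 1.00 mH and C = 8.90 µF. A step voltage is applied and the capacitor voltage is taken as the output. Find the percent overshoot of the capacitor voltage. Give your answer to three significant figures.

For a series RLC circuit (capacitor voltage as output), ω_n = 1/√(LC) = 1/√(1.00 mH · 8.90 µF) = 10600 rad/s.
ζ = (R/2)·√(C/L) = (15.9/2)·√(8.90 µF/1.00 mH) = 0.750.
Overshoot: exp(−π·0.750/√(1−0.750²)) = 0.0284, i.e. 2.84%.

%OS ≈ 2.84%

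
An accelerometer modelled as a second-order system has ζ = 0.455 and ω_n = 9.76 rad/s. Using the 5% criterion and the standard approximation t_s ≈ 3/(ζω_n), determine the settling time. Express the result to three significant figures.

t_s ≈ 3/(ζω_n) = 3/(0.455 × 9.76) = 0.676 s.

t_s ≈ 0.676 s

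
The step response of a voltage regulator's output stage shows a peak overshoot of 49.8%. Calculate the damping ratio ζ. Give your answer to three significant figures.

ζ = −ln(OS)/√(π² + (ln OS)²). With OS = 0.498, ln OS = −0.6972 and ζ = 0.6972/3.218 = 0.217.

ζ ≈ 0.217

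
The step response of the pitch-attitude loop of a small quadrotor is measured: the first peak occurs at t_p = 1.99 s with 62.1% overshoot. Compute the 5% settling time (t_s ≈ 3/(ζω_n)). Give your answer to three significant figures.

t_s ≈ 12.5 s

From the overshoot, ζ = −ln(OS)/√(π²+ln²(OS)) = 0.150.
From t_p = π/ω_d, ω_d = π/1.99 = 1.58 rad/s, so ω_n = ω_d/√(1−ζ²) = 1.60 rad/s.
t_s ≈ 3/(ζω_n) = 3/(0.150·1.60) = 12.5 s.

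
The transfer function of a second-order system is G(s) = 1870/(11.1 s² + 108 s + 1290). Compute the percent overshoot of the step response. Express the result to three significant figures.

%OS ≈ 20.4%

Dividing through by 11.1: denominator becomes s² + 9.730 s + 116.2.
So ω_n = √116.2 = 10.8 rad/s and ζ = 9.730/(2·10.8) = 0.451.
%OS = 100 e^{−πζ/√(1−ζ²)} with ζ = 0.451 gives 20.4%.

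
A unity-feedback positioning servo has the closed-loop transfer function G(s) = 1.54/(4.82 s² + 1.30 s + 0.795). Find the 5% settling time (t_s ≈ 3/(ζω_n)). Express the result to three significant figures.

Dividing through by 4.82: denominator becomes s² + 0.2697 s + 0.1649.
So ω_n = √0.1649 = 0.406 rad/s and ζ = 0.2697/(2·0.406) = 0.332.
t_s ≈ 3/(ζω_n) = 22.2 s.

t_s ≈ 22.2 s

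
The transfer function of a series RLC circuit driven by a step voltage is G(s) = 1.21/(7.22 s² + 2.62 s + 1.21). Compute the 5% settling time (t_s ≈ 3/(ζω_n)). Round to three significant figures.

Dividing through by 7.22: denominator becomes s² + 0.3629 s + 0.1676.
So ω_n = √0.1676 = 0.409 rad/s and ζ = 0.3629/(2·0.409) = 0.443.
t_s ≈ 3/(ζω_n) = 16.5 s.

t_s ≈ 16.5 s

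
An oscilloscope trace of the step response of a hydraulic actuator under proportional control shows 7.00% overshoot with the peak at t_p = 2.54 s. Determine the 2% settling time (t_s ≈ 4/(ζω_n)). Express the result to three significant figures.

ζ from %OS: ζ = |ln 0.0700|/√(π²+ln²0.0700) = 0.646.
From t_p = π/ω_d, ω_d = π/2.54 = 1.24 rad/s, so ω_n = ω_d/√(1−ζ²) = 1.62 rad/s.
t_s ≈ 4/(ζω_n) = 4/(0.646·1.62) = 3.82 s.

t_s ≈ 3.82 s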